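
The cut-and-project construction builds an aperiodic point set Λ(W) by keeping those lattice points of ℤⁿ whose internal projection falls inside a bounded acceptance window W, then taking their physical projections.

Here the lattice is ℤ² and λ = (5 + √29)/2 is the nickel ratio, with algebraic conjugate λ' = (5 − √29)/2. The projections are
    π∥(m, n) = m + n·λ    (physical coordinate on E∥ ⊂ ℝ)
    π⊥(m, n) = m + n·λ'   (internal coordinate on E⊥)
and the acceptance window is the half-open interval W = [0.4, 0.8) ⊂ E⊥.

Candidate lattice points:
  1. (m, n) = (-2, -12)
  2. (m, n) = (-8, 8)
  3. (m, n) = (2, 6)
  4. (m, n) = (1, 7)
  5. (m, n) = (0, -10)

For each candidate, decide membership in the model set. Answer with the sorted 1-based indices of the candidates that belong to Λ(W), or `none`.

Compute λ' = (5−√29)/2 = -0.192582, so π⊥(m,n) = m -0.192582·n.
#1 (-2,-12): internal coord -2 + (-12)·λ' = +0.310989; +0.310989 ∉ [0.4, 0.8) → out
#2 (-8,8): internal coord -8 + (8)·λ' = -9.540659; -9.540659 ∉ [0.4, 0.8) → out
#3 (2,6): internal coord 2 + (6)·λ' = +0.844506; +0.844506 ∉ [0.4, 0.8) → out
#4 (1,7): internal coord 1 + (7)·λ' = -0.348077; -0.348077 ∉ [0.4, 0.8) → out
#5 (0,-10): internal coord 0 + (-10)·λ' = +1.925824; +1.925824 ∉ [0.4, 0.8) → out

none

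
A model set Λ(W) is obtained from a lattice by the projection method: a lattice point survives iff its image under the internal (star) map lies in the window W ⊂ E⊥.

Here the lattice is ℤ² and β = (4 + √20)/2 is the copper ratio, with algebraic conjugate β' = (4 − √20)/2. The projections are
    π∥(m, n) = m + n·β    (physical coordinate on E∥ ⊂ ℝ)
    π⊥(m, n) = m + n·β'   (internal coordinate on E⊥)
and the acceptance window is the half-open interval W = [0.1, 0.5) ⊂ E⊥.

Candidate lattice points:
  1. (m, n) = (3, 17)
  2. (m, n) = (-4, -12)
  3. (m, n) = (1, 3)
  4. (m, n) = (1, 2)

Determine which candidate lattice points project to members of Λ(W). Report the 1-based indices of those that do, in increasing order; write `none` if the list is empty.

3

β' = (4−√20)/2 ≈ -0.23607.
[1] lift (3,17): star map gives -1.01316; window check 0.1 ≤ -1.01316 < 0.5 is false → out
[2] lift (-4,-12): star map gives -1.16718; window check 0.1 ≤ -1.16718 < 0.5 is false → out
[3] lift (1,3): star map gives 0.29180; window check 0.1 ≤ 0.29180 < 0.5 is true → IN Λ
[4] lift (1,2): star map gives 0.52786; window check 0.1 ≤ 0.52786 < 0.5 is false → out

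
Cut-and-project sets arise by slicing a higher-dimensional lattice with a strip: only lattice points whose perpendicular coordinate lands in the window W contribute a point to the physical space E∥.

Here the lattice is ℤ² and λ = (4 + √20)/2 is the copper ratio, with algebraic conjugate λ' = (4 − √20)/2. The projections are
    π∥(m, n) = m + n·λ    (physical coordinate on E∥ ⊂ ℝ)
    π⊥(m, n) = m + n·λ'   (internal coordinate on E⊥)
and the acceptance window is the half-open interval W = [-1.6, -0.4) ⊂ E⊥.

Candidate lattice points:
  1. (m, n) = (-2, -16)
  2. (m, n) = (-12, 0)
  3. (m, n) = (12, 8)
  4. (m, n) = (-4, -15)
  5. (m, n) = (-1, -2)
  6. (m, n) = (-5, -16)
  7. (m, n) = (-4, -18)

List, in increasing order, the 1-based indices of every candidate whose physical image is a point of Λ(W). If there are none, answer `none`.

Numerically λ ≈ 4.236068 and λ' = −1/λ ≈ -0.236068.
candidate 1: (m,n)=(-2,-16) → π∥ = -2-16·λ ≈ -69.777088, π⊥ = -2-16·λ' ≈ 1.777088 ∉ [-1.6, -0.4) ⇒ out
candidate 2: (m,n)=(-12,0) → π∥ = -12+0·λ ≈ -12.000000, π⊥ = -12+0·λ' ≈ -12.000000 ∉ [-1.6, -0.4) ⇒ out
candidate 3: (m,n)=(12,8) → π∥ = 12+8·λ ≈ 45.888544, π⊥ = 12+8·λ' ≈ 10.111456 ∉ [-1.6, -0.4) ⇒ out
candidate 4: (m,n)=(-4,-15) → π∥ = -4-15·λ ≈ -67.541020, π⊥ = -4-15·λ' ≈ -0.458980 ∈ [-1.6, -0.4) ⇒ IN Λ
candidate 5: (m,n)=(-1,-2) → π∥ = -1-2·λ ≈ -9.472136, π⊥ = -1-2·λ' ≈ -0.527864 ∈ [-1.6, -0.4) ⇒ IN Λ
candidate 6: (m,n)=(-5,-16) → π∥ = -5-16·λ ≈ -72.777088, π⊥ = -5-16·λ' ≈ -1.222912 ∈ [-1.6, -0.4) ⇒ IN Λ
candidate 7: (m,n)=(-4,-18) → π∥ = -4-18·λ ≈ -80.249224, π⊥ = -4-18·λ' ≈ 0.249224 ∉ [-1.6, -0.4) ⇒ out

4, 5, 6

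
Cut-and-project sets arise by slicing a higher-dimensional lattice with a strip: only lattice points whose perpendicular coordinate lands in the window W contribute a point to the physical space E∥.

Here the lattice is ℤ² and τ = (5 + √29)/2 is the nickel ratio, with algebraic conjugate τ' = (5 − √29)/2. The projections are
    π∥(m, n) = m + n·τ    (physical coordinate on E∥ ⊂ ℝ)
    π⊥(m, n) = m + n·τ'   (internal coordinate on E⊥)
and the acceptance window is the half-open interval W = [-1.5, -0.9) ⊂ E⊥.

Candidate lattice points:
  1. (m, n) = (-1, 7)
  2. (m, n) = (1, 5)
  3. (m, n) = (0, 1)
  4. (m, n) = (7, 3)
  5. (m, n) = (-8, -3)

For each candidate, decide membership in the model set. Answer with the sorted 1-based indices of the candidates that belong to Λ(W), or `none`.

Numerically τ ≈ 5.192582 and τ' = −1/τ ≈ -0.192582.
#1 (-1,7): internal coord -1 + (7)·τ' = -2.348077; -2.348077 ∉ [-1.5, -0.9) → out
#2 (1,5): internal coord 1 + (5)·τ' = +0.037088; +0.037088 ∉ [-1.5, -0.9) → out
#3 (0,1): internal coord 0 + (1)·τ' = -0.192582; -0.192582 ∉ [-1.5, -0.9) → out
#4 (7,3): internal coord 7 + (3)·τ' = +6.422253; +6.422253 ∉ [-1.5, -0.9) → out
#5 (-8,-3): internal coord -8 + (-3)·τ' = -7.422253; -7.422253 ∉ [-1.5, -0.9) → out

none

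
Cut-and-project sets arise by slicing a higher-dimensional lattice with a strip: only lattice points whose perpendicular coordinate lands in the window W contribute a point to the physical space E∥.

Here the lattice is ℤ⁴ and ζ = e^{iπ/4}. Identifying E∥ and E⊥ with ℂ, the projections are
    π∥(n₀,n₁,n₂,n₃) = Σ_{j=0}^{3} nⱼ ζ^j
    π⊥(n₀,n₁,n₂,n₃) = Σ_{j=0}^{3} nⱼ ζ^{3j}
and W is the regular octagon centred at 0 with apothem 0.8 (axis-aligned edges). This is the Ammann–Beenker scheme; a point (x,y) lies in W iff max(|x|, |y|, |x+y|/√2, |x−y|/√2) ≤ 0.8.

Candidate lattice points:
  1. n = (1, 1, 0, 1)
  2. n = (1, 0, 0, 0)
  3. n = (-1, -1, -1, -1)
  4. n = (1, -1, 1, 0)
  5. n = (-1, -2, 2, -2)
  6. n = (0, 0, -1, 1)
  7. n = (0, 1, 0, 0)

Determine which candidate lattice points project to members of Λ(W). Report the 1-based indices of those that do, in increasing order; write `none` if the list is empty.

Internal map: ζ^{3j} for j=0..3 gives (1,0), (−√2/2,√2/2), (0,−1), (√2/2,√2/2).
#1 (1, 1, 0, 1): internal (1.00000, 1.41421); octagon support 1.70711 vs apothem 0.8 → ∉ W
#2 (1, 0, 0, 0): internal (1.00000, 0.00000); octagon support 1.00000 vs apothem 0.8 → ∉ W
#3 (-1, -1, -1, -1): internal (-1.00000, -0.41421); octagon support 1.00000 vs apothem 0.8 → ∉ W
#4 (1, -1, 1, 0): internal (1.70711, -1.70711); octagon support 2.41421 vs apothem 0.8 → ∉ W
#5 (-1, -2, 2, -2): internal (-1.00000, -4.82843); octagon support 4.82843 vs apothem 0.8 → ∉ W
#6 (0, 0, -1, 1): internal (0.70711, 1.70711); octagon support 1.70711 vs apothem 0.8 → ∉ W
#7 (0, 1, 0, 0): internal (-0.70711, 0.70711); octagon support 1.00000 vs apothem 0.8 → ∉ W

none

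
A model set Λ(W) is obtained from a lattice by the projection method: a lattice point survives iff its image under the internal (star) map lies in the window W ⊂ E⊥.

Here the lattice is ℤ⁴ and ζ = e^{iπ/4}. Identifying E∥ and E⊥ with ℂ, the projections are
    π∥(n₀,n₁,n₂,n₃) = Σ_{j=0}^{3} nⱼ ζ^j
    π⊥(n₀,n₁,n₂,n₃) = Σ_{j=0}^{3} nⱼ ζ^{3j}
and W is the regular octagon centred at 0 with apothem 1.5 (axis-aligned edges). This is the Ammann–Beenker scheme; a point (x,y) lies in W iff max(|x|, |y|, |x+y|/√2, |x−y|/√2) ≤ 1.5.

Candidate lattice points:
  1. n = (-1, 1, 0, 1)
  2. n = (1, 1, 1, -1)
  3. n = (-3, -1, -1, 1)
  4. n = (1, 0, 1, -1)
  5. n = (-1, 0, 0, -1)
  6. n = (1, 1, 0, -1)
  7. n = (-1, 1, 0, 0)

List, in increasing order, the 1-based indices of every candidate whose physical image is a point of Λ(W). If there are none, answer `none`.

2, 6

With ζ = e^{iπ/4} the internal vectors are ζ^0,ζ^3,ζ^6,ζ^9.
candidate 1: n = (-1, 1, 0, 1) → π⊥ ≈ (-1.00000, +1.41421); max(|x|,|y|,|x±y|/√2) = 1.70711 > 1.5 ⇒ ∉ W
candidate 2: n = (1, 1, 1, -1) → π⊥ ≈ (-0.41421, -1.00000); max(|x|,|y|,|x±y|/√2) = 1.00000 ≤ 1.5 ⇒ ∈ W
candidate 3: n = (-3, -1, -1, 1) → π⊥ ≈ (-1.58579, +1.00000); max(|x|,|y|,|x±y|/√2) = 1.82843 > 1.5 ⇒ ∉ W
candidate 4: n = (1, 0, 1, -1) → π⊥ ≈ (+0.29289, -1.70711); max(|x|,|y|,|x±y|/√2) = 1.70711 > 1.5 ⇒ ∉ W
candidate 5: n = (-1, 0, 0, -1) → π⊥ ≈ (-1.70711, -0.70711); max(|x|,|y|,|x±y|/√2) = 1.70711 > 1.5 ⇒ ∉ W
candidate 6: n = (1, 1, 0, -1) → π⊥ ≈ (-0.41421, +0.00000); max(|x|,|y|,|x±y|/√2) = 0.41421 ≤ 1.5 ⇒ ∈ W
candidate 7: n = (-1, 1, 0, 0) → π⊥ ≈ (-1.70711, +0.70711); max(|x|,|y|,|x±y|/√2) = 1.70711 > 1.5 ⇒ ∉ W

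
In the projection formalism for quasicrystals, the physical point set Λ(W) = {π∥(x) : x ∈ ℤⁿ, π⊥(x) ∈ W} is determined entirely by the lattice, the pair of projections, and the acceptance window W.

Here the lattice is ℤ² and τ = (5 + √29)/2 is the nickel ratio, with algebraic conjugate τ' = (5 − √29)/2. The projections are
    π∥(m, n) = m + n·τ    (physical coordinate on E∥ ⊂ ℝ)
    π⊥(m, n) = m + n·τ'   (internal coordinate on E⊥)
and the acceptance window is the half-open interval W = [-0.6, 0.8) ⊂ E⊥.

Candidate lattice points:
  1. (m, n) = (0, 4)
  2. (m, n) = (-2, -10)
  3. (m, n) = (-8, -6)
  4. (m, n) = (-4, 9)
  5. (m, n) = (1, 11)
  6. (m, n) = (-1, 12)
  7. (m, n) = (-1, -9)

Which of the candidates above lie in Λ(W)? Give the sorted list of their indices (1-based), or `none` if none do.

τ' = (5−√29)/2 ≈ -0.19258.
#1 (0,4): internal coord 0 + (4)·τ' = -0.77033; -0.77033 ∉ [-0.6, 0.8) → out
#2 (-2,-10): internal coord -2 + (-10)·τ' = -0.07418; -0.07418 ∈ [-0.6, 0.8) → IN Λ
#3 (-8,-6): internal coord -8 + (-6)·τ' = -6.84451; -6.84451 ∉ [-0.6, 0.8) → out
#4 (-4,9): internal coord -4 + (9)·τ' = -5.73324; -5.73324 ∉ [-0.6, 0.8) → out
#5 (1,11): internal coord 1 + (11)·τ' = -1.11841; -1.11841 ∉ [-0.6, 0.8) → out
#6 (-1,12): internal coord -1 + (12)·τ' = -3.31099; -3.31099 ∉ [-0.6, 0.8) → out
#7 (-1,-9): internal coord -1 + (-9)·τ' = +0.73324; +0.73324 ∈ [-0.6, 0.8) → IN Λ

2, 7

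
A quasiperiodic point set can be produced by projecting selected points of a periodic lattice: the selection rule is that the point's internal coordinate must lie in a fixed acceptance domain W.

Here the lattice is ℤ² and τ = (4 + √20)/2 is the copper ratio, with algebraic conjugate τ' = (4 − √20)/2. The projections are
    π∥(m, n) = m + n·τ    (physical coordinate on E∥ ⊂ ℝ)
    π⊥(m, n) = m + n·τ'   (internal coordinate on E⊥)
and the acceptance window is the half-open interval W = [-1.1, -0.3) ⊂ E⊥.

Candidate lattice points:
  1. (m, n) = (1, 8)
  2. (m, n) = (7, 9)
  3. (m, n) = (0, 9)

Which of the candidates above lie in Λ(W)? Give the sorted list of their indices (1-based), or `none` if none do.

1

τ' = (4−√20)/2 ≈ -0.236068.
candidate 1: (m,n)=(1,8) → π∥ = 1+8·τ ≈ 34.888544, π⊥ = 1+8·τ' ≈ -0.888544 ∈ [-1.1, -0.3) ⇒ IN Λ
candidate 2: (m,n)=(7,9) → π∥ = 7+9·τ ≈ 45.124612, π⊥ = 7+9·τ' ≈ 4.875388 ∉ [-1.1, -0.3) ⇒ out
candidate 3: (m,n)=(0,9) → π∥ = 0+9·τ ≈ 38.124612, π⊥ = 0+9·τ' ≈ -2.124612 ∉ [-1.1, -0.3) ⇒ out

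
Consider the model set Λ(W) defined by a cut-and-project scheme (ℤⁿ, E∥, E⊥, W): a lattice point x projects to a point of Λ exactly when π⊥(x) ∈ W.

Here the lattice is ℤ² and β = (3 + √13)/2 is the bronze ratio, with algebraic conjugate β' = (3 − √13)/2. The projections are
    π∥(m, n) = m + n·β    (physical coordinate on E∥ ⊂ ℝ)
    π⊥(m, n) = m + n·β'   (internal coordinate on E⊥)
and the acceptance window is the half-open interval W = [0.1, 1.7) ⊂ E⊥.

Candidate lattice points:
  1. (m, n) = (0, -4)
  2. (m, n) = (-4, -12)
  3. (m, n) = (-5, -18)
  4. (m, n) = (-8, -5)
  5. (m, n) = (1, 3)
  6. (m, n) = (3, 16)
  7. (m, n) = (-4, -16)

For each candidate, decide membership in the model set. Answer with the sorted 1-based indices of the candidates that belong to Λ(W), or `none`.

1, 3, 7

Numerically β ≈ 3.302776 and β' = −1/β ≈ -0.302776.
candidate 1: (m,n)=(0,-4) → π∥ = 0-4·β ≈ -13.211103, π⊥ = 0-4·β' ≈ 1.211103 ∈ [0.1, 1.7) ⇒ IN Λ
candidate 2: (m,n)=(-4,-12) → π∥ = -4-12·β ≈ -43.633308, π⊥ = -4-12·β' ≈ -0.366692 ∉ [0.1, 1.7) ⇒ out
candidate 3: (m,n)=(-5,-18) → π∥ = -5-18·β ≈ -64.449961, π⊥ = -5-18·β' ≈ 0.449961 ∈ [0.1, 1.7) ⇒ IN Λ
candidate 4: (m,n)=(-8,-5) → π∥ = -8-5·β ≈ -24.513878, π⊥ = -8-5·β' ≈ -6.486122 ∉ [0.1, 1.7) ⇒ out
candidate 5: (m,n)=(1,3) → π∥ = 1+3·β ≈ 10.908327, π⊥ = 1+3·β' ≈ 0.091673 ∉ [0.1, 1.7) ⇒ out
candidate 6: (m,n)=(3,16) → π∥ = 3+16·β ≈ 55.844410, π⊥ = 3+16·β' ≈ -1.844410 ∉ [0.1, 1.7) ⇒ out
candidate 7: (m,n)=(-4,-16) → π∥ = -4-16·β ≈ -56.844410, π⊥ = -4-16·β' ≈ 0.844410 ∈ [0.1, 1.7) ⇒ IN Λ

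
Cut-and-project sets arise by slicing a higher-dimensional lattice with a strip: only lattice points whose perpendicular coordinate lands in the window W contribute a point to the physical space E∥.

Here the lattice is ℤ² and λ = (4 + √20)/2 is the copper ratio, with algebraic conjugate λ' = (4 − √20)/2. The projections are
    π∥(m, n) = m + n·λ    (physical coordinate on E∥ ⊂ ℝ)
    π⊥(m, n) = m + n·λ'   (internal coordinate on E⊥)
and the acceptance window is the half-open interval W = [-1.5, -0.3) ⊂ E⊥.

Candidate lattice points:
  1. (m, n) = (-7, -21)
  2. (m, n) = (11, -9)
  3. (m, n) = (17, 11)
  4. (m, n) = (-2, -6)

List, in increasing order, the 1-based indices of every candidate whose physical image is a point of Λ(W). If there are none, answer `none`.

4

Numerically λ ≈ 4.23607 and λ' = −1/λ ≈ -0.23607.
candidate 1: (m,n)=(-7,-21) → π∥ = -7-21·λ ≈ -95.95743, π⊥ = -7-21·λ' ≈ -2.04257 ∉ [-1.5, -0.3) ⇒ out
candidate 2: (m,n)=(11,-9) → π∥ = 11-9·λ ≈ -27.12461, π⊥ = 11-9·λ' ≈ 13.12461 ∉ [-1.5, -0.3) ⇒ out
candidate 3: (m,n)=(17,11) → π∥ = 17+11·λ ≈ 63.59675, π⊥ = 17+11·λ' ≈ 14.40325 ∉ [-1.5, -0.3) ⇒ out
candidate 4: (m,n)=(-2,-6) → π∥ = -2-6·λ ≈ -27.41641, π⊥ = -2-6·λ' ≈ -0.58359 ∈ [-1.5, -0.3) ⇒ IN Λ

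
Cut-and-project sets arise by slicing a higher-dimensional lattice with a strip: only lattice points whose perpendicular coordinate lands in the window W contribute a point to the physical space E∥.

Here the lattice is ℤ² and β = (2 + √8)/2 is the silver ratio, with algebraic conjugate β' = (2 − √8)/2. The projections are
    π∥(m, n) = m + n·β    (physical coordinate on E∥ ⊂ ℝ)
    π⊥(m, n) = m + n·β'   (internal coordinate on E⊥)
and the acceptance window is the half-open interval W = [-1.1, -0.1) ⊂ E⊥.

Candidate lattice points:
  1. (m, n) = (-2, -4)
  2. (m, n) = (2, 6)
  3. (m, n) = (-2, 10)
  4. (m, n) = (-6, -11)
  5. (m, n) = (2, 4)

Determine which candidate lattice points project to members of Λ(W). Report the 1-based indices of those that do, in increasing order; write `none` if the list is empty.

Numerically β ≈ 2.4142 and β' = −1/β ≈ -0.4142.
candidate 1: (m,n)=(-2,-4) → π∥ = -2-4·β ≈ -11.6569, π⊥ = -2-4·β' ≈ -0.3431 ∈ [-1.1, -0.1) ⇒ IN Λ
candidate 2: (m,n)=(2,6) → π∥ = 2+6·β ≈ 16.4853, π⊥ = 2+6·β' ≈ -0.4853 ∈ [-1.1, -0.1) ⇒ IN Λ
candidate 3: (m,n)=(-2,10) → π∥ = -2+10·β ≈ 22.1421, π⊥ = -2+10·β' ≈ -6.1421 ∉ [-1.1, -0.1) ⇒ out
candidate 4: (m,n)=(-6,-11) → π∥ = -6-11·β ≈ -32.5563, π⊥ = -6-11·β' ≈ -1.4437 ∉ [-1.1, -0.1) ⇒ out
candidate 5: (m,n)=(2,4) → π∥ = 2+4·β ≈ 11.6569, π⊥ = 2+4·β' ≈ 0.3431 ∉ [-1.1, -0.1) ⇒ out

1, 2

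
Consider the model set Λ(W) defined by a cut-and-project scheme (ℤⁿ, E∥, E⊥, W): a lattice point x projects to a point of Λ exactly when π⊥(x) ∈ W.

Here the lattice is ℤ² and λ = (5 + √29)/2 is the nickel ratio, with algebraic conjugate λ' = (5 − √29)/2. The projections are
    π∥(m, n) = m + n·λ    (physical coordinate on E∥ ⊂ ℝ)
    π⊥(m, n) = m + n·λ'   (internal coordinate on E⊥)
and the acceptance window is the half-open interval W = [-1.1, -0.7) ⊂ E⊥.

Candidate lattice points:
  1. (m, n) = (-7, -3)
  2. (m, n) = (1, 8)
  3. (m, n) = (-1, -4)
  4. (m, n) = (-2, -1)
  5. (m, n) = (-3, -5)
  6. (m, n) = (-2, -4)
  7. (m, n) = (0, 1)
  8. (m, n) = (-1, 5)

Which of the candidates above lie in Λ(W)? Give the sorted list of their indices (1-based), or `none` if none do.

λ' = (5−√29)/2 ≈ -0.1926.
#1 (-7,-3): internal coord -7 + (-3)·λ' = -6.4223; -6.4223 ∉ [-1.1, -0.7) → out
#2 (1,8): internal coord 1 + (8)·λ' = -0.5407; -0.5407 ∉ [-1.1, -0.7) → out
#3 (-1,-4): internal coord -1 + (-4)·λ' = -0.2297; -0.2297 ∉ [-1.1, -0.7) → out
#4 (-2,-1): internal coord -2 + (-1)·λ' = -1.8074; -1.8074 ∉ [-1.1, -0.7) → out
#5 (-3,-5): internal coord -3 + (-5)·λ' = -2.0371; -2.0371 ∉ [-1.1, -0.7) → out
#6 (-2,-4): internal coord -2 + (-4)·λ' = -1.2297; -1.2297 ∉ [-1.1, -0.7) → out
#7 (0,1): internal coord 0 + (1)·λ' = -0.1926; -0.1926 ∉ [-1.1, -0.7) → out
#8 (-1,5): internal coord -1 + (5)·λ' = -1.9629; -1.9629 ∉ [-1.1, -0.7) → out

none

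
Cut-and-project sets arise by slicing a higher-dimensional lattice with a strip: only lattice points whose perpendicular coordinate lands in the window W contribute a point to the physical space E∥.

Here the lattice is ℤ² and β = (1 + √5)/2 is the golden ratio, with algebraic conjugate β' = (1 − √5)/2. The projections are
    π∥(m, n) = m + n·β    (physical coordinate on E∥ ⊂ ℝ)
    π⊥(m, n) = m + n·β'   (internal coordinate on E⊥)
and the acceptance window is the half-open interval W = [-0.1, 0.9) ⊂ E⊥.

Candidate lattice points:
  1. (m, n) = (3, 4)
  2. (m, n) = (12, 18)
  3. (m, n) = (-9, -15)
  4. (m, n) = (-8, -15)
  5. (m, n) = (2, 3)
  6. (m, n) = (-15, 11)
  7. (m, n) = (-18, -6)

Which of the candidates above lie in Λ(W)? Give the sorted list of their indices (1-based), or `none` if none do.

β' = (1−√5)/2 ≈ -0.6180.
candidate 1: (m,n)=(3,4) → π∥ = 3+4·β ≈ 9.4721, π⊥ = 3+4·β' ≈ 0.5279 ∈ [-0.1, 0.9) ⇒ IN Λ
candidate 2: (m,n)=(12,18) → π∥ = 12+18·β ≈ 41.1246, π⊥ = 12+18·β' ≈ 0.8754 ∈ [-0.1, 0.9) ⇒ IN Λ
candidate 3: (m,n)=(-9,-15) → π∥ = -9-15·β ≈ -33.2705, π⊥ = -9-15·β' ≈ 0.2705 ∈ [-0.1, 0.9) ⇒ IN Λ
candidate 4: (m,n)=(-8,-15) → π∥ = -8-15·β ≈ -32.2705, π⊥ = -8-15·β' ≈ 1.2705 ∉ [-0.1, 0.9) ⇒ out
candidate 5: (m,n)=(2,3) → π∥ = 2+3·β ≈ 6.8541, π⊥ = 2+3·β' ≈ 0.1459 ∈ [-0.1, 0.9) ⇒ IN Λ
candidate 6: (m,n)=(-15,11) → π∥ = -15+11·β ≈ 2.7984, π⊥ = -15+11·β' ≈ -21.7984 ∉ [-0.1, 0.9) ⇒ out
candidate 7: (m,n)=(-18,-6) → π∥ = -18-6·β ≈ -27.7082, π⊥ = -18-6·β' ≈ -14.2918 ∉ [-0.1, 0.9) ⇒ out

1, 2, 3, 5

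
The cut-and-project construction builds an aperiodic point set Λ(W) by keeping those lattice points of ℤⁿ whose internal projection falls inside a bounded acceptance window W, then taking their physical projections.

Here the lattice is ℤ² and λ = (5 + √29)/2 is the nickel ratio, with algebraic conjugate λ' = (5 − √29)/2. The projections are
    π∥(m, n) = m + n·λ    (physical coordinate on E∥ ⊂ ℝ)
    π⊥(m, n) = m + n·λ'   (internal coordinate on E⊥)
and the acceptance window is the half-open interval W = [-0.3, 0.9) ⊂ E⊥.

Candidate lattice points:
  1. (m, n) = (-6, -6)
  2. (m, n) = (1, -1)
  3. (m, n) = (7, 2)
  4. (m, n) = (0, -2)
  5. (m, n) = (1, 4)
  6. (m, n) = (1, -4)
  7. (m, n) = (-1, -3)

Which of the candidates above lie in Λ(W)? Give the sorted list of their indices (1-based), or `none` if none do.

Numerically λ ≈ 5.1926 and λ' = −1/λ ≈ -0.1926.
[1] lift (-6,-6): star map gives -4.8445; window check -0.3 ≤ -4.8445 < 0.9 is false → out
[2] lift (1,-1): star map gives 1.1926; window check -0.3 ≤ 1.1926 < 0.9 is false → out
[3] lift (7,2): star map gives 6.6148; window check -0.3 ≤ 6.6148 < 0.9 is false → out
[4] lift (0,-2): star map gives 0.3852; window check -0.3 ≤ 0.3852 < 0.9 is true → IN Λ
[5] lift (1,4): star map gives 0.2297; window check -0.3 ≤ 0.2297 < 0.9 is true → IN Λ
[6] lift (1,-4): star map gives 1.7703; window check -0.3 ≤ 1.7703 < 0.9 is false → out
[7] lift (-1,-3): star map gives -0.4223; window check -0.3 ≤ -0.4223 < 0.9 is false → out

4, 5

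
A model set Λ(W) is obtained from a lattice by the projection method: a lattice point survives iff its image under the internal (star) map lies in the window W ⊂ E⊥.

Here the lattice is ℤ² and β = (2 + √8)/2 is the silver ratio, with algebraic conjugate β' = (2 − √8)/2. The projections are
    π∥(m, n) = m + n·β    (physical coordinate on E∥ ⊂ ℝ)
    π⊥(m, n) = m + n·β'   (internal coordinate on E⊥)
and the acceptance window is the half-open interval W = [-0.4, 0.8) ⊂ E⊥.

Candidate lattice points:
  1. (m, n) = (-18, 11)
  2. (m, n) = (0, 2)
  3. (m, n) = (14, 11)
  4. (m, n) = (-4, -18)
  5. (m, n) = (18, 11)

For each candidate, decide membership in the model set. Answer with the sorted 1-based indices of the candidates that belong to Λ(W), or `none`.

Numerically β ≈ 2.414214 and β' = −1/β ≈ -0.414214.
candidate 1: (m,n)=(-18,11) → π∥ = -18+11·β ≈ 8.556349, π⊥ = -18+11·β' ≈ -22.556349 ∉ [-0.4, 0.8) ⇒ out
candidate 2: (m,n)=(0,2) → π∥ = 0+2·β ≈ 4.828427, π⊥ = 0+2·β' ≈ -0.828427 ∉ [-0.4, 0.8) ⇒ out
candidate 3: (m,n)=(14,11) → π∥ = 14+11·β ≈ 40.556349, π⊥ = 14+11·β' ≈ 9.443651 ∉ [-0.4, 0.8) ⇒ out
candidate 4: (m,n)=(-4,-18) → π∥ = -4-18·β ≈ -47.455844, π⊥ = -4-18·β' ≈ 3.455844 ∉ [-0.4, 0.8) ⇒ out
candidate 5: (m,n)=(18,11) → π∥ = 18+11·β ≈ 44.556349, π⊥ = 18+11·β' ≈ 13.443651 ∉ [-0.4, 0.8) ⇒ out

none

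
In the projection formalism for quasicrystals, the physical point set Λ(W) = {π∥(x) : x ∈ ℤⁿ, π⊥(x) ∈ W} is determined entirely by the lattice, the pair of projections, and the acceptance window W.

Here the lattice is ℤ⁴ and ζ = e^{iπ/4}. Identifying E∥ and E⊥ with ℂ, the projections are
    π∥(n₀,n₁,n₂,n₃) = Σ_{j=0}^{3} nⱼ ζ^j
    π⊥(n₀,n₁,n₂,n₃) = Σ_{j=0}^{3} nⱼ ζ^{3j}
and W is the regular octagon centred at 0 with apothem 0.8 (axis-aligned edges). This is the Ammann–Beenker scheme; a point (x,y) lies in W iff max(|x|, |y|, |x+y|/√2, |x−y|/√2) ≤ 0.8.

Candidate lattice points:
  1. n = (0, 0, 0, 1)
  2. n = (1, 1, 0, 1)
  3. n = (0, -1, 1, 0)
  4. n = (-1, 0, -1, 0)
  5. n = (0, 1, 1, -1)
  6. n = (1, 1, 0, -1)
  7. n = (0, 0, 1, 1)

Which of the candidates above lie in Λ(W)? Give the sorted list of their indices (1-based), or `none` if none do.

6, 7

π⊥(n) = n₀ + n₁ζ³ + n₂ζ⁶ + n₃ζ⁹ where ζ = e^{iπ/4}.
candidate 1: n = (0, 0, 0, 1) → π⊥ ≈ (+0.70711, +0.70711); max(|x|,|y|,|x±y|/√2) = 1.00000 > 0.8 ⇒ ∉ W
candidate 2: n = (1, 1, 0, 1) → π⊥ ≈ (+1.00000, +1.41421); max(|x|,|y|,|x±y|/√2) = 1.70711 > 0.8 ⇒ ∉ W
candidate 3: n = (0, -1, 1, 0) → π⊥ ≈ (+0.70711, -1.70711); max(|x|,|y|,|x±y|/√2) = 1.70711 > 0.8 ⇒ ∉ W
candidate 4: n = (-1, 0, -1, 0) → π⊥ ≈ (-1.00000, +1.00000); max(|x|,|y|,|x±y|/√2) = 1.41421 > 0.8 ⇒ ∉ W
candidate 5: n = (0, 1, 1, -1) → π⊥ ≈ (-1.41421, -1.00000); max(|x|,|y|,|x±y|/√2) = 1.70711 > 0.8 ⇒ ∉ W
candidate 6: n = (1, 1, 0, -1) → π⊥ ≈ (-0.41421, +0.00000); max(|x|,|y|,|x±y|/√2) = 0.41421 ≤ 0.8 ⇒ ∈ W
candidate 7: n = (0, 0, 1, 1) → π⊥ ≈ (+0.70711, -0.29289); max(|x|,|y|,|x±y|/√2) = 0.70711 ≤ 0.8 ⇒ ∈ W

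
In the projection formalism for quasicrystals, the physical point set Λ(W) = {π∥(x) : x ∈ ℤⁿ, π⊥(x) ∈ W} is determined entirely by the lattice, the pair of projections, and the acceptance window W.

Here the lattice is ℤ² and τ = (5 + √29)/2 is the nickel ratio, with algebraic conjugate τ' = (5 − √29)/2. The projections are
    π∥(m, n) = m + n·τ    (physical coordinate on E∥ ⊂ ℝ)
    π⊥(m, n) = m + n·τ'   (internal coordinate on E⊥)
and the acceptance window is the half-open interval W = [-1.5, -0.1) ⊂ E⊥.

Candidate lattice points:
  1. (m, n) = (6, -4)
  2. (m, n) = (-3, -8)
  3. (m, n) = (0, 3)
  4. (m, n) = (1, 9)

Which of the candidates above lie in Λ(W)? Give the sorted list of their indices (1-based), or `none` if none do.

Numerically τ ≈ 5.19258 and τ' = −1/τ ≈ -0.19258.
#1 (6,-4): internal coord 6 + (-4)·τ' = +6.77033; +6.77033 ∉ [-1.5, -0.1) → out
#2 (-3,-8): internal coord -3 + (-8)·τ' = -1.45934; -1.45934 ∈ [-1.5, -0.1) → IN Λ
#3 (0,3): internal coord 0 + (3)·τ' = -0.57775; -0.57775 ∈ [-1.5, -0.1) → IN Λ
#4 (1,9): internal coord 1 + (9)·τ' = -0.73324; -0.73324 ∈ [-1.5, -0.1) → IN Λ

2, 3, 4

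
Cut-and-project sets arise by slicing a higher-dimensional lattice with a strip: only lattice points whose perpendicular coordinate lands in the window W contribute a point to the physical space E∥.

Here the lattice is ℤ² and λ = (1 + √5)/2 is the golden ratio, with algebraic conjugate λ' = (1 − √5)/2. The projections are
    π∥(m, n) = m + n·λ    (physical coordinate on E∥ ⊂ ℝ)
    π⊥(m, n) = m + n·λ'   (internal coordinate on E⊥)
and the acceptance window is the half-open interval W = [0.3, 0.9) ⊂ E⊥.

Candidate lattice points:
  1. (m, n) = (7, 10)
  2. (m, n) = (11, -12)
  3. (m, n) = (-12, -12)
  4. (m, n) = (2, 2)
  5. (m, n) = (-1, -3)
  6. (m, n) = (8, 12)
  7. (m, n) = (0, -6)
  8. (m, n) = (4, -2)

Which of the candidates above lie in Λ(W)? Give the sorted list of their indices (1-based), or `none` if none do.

Compute λ' = (1−√5)/2 = -0.61803, so π⊥(m,n) = m -0.61803·n.
[1] lift (7,10): star map gives 0.81966; window check 0.3 ≤ 0.81966 < 0.9 is true → IN Λ
[2] lift (11,-12): star map gives 18.41641; window check 0.3 ≤ 18.41641 < 0.9 is false → out
[3] lift (-12,-12): star map gives -4.58359; window check 0.3 ≤ -4.58359 < 0.9 is false → out
[4] lift (2,2): star map gives 0.76393; window check 0.3 ≤ 0.76393 < 0.9 is true → IN Λ
[5] lift (-1,-3): star map gives 0.85410; window check 0.3 ≤ 0.85410 < 0.9 is true → IN Λ
[6] lift (8,12): star map gives 0.58359; window check 0.3 ≤ 0.58359 < 0.9 is true → IN Λ
[7] lift (0,-6): star map gives 3.70820; window check 0.3 ≤ 3.70820 < 0.9 is false → out
[8] lift (4,-2): star map gives 5.23607; window check 0.3 ≤ 5.23607 < 0.9 is false → out

1, 4, 5, 6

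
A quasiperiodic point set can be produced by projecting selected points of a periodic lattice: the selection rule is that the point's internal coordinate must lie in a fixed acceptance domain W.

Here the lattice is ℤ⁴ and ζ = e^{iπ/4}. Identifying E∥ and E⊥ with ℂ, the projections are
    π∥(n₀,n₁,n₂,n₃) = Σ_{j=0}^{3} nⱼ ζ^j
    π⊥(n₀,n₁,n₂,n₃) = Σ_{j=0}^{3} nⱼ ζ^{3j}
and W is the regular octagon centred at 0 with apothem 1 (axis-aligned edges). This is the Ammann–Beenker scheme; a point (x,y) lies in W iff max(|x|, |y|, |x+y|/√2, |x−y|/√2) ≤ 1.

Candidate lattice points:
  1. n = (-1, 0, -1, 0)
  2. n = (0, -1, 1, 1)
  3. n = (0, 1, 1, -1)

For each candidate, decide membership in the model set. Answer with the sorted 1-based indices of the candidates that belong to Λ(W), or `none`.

With ζ = e^{iπ/4} the internal vectors are ζ^0,ζ^3,ζ^6,ζ^9.
#1 (-1, 0, -1, 0): internal (-1.0000, 1.0000); octagon support 1.4142 vs apothem 1 → ∉ W
#2 (0, -1, 1, 1): internal (1.4142, -1.0000); octagon support 1.7071 vs apothem 1 → ∉ W
#3 (0, 1, 1, -1): internal (-1.4142, -1.0000); octagon support 1.7071 vs apothem 1 → ∉ W

none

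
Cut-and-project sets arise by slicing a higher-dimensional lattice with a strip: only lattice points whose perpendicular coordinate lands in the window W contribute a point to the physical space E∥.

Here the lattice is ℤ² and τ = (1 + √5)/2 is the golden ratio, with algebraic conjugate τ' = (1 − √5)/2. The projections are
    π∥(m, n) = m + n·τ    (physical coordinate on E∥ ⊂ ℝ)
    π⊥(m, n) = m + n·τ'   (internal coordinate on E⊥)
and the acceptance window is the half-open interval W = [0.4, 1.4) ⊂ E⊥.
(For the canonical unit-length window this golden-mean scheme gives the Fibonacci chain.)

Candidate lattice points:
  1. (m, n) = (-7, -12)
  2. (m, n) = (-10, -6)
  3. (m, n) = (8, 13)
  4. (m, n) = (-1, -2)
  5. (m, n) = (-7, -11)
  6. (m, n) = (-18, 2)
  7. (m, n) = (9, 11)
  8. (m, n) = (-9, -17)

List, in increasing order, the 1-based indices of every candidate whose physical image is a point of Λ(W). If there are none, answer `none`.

1

τ' = (1−√5)/2 ≈ -0.618034.
#1 (-7,-12): internal coord -7 + (-12)·τ' = +0.416408; +0.416408 ∈ [0.4, 1.4) → IN Λ
#2 (-10,-6): internal coord -10 + (-6)·τ' = -6.291796; -6.291796 ∉ [0.4, 1.4) → out
#3 (8,13): internal coord 8 + (13)·τ' = -0.034442; -0.034442 ∉ [0.4, 1.4) → out
#4 (-1,-2): internal coord -1 + (-2)·τ' = +0.236068; +0.236068 ∉ [0.4, 1.4) → out
#5 (-7,-11): internal coord -7 + (-11)·τ' = -0.201626; -0.201626 ∉ [0.4, 1.4) → out
#6 (-18,2): internal coord -18 + (2)·τ' = -19.236068; -19.236068 ∉ [0.4, 1.4) → out
#7 (9,11): internal coord 9 + (11)·τ' = +2.201626; +2.201626 ∉ [0.4, 1.4) → out
#8 (-9,-17): internal coord -9 + (-17)·τ' = +1.506578; +1.506578 ∉ [0.4, 1.4) → out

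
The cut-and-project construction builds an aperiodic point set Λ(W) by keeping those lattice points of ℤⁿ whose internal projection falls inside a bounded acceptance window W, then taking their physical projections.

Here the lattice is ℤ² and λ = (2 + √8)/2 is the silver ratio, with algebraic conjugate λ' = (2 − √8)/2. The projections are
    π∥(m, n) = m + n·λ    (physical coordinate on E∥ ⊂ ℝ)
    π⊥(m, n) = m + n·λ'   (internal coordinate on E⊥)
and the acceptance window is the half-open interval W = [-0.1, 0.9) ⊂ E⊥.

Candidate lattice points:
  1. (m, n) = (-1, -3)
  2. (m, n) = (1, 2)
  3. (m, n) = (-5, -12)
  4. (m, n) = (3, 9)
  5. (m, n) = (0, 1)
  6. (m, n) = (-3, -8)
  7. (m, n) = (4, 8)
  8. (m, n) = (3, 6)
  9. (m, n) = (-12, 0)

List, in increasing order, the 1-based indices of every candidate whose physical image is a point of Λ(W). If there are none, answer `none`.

λ' = (2−√8)/2 ≈ -0.414214.
#1 (-1,-3): internal coord -1 + (-3)·λ' = +0.242641; +0.242641 ∈ [-0.1, 0.9) → IN Λ
#2 (1,2): internal coord 1 + (2)·λ' = +0.171573; +0.171573 ∈ [-0.1, 0.9) → IN Λ
#3 (-5,-12): internal coord -5 + (-12)·λ' = -0.029437; -0.029437 ∈ [-0.1, 0.9) → IN Λ
#4 (3,9): internal coord 3 + (9)·λ' = -0.727922; -0.727922 ∉ [-0.1, 0.9) → out
#5 (0,1): internal coord 0 + (1)·λ' = -0.414214; -0.414214 ∉ [-0.1, 0.9) → out
#6 (-3,-8): internal coord -3 + (-8)·λ' = +0.313708; +0.313708 ∈ [-0.1, 0.9) → IN Λ
#7 (4,8): internal coord 4 + (8)·λ' = +0.686292; +0.686292 ∈ [-0.1, 0.9) → IN Λ
#8 (3,6): internal coord 3 + (6)·λ' = +0.514719; +0.514719 ∈ [-0.1, 0.9) → IN Λ
#9 (-12,0): internal coord -12 + (0)·λ' = -12.000000; -12.000000 ∉ [-0.1, 0.9) → out

1, 2, 3, 6, 7, 8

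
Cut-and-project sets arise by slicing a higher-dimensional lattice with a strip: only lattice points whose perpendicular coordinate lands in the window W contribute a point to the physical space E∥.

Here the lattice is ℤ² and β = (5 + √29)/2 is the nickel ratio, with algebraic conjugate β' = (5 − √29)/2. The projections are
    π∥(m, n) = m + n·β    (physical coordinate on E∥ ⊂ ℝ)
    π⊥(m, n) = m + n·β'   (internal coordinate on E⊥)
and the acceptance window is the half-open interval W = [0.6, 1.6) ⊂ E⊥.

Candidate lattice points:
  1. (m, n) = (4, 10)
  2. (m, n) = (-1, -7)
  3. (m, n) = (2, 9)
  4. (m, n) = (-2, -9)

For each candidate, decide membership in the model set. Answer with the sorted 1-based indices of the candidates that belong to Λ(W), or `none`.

none

Compute β' = (5−√29)/2 = -0.192582, so π⊥(m,n) = m -0.192582·n.
#1 (4,10): internal coord 4 + (10)·β' = +2.074176; +2.074176 ∉ [0.6, 1.6) → out
#2 (-1,-7): internal coord -1 + (-7)·β' = +0.348077; +0.348077 ∉ [0.6, 1.6) → out
#3 (2,9): internal coord 2 + (9)·β' = +0.266758; +0.266758 ∉ [0.6, 1.6) → out
#4 (-2,-9): internal coord -2 + (-9)·β' = -0.266758; -0.266758 ∉ [0.6, 1.6) → out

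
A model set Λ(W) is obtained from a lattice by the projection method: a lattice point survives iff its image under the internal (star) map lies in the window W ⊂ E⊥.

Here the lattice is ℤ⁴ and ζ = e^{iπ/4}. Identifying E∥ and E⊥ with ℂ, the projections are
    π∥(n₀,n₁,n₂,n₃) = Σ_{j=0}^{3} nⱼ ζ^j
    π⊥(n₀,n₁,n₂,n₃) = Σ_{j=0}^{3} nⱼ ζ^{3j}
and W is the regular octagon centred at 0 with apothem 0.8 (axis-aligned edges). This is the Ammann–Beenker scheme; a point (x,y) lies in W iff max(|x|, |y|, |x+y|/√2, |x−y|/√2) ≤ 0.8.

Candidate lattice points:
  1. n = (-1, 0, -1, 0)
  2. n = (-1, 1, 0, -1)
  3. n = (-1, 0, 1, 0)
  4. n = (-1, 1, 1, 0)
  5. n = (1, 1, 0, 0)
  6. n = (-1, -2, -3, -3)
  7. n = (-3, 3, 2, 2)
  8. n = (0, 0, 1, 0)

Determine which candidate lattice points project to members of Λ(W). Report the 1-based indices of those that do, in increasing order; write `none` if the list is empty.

Internal map: ζ^{3j} for j=0..3 gives (1,0), (−√2/2,√2/2), (0,−1), (√2/2,√2/2).
#1 (-1, 0, -1, 0): internal (-1.000000, 1.000000); octagon support 1.414214 vs apothem 0.8 → ∉ W
#2 (-1, 1, 0, -1): internal (-2.414214, 0.000000); octagon support 2.414214 vs apothem 0.8 → ∉ W
#3 (-1, 0, 1, 0): internal (-1.000000, -1.000000); octagon support 1.414214 vs apothem 0.8 → ∉ W
#4 (-1, 1, 1, 0): internal (-1.707107, -0.292893); octagon support 1.707107 vs apothem 0.8 → ∉ W
#5 (1, 1, 0, 0): internal (0.292893, 0.707107); octagon support 0.707107 vs apothem 0.8 → ∈ W
#6 (-1, -2, -3, -3): internal (-1.707107, -0.535534); octagon support 1.707107 vs apothem 0.8 → ∉ W
#7 (-3, 3, 2, 2): internal (-3.707107, 1.535534); octagon support 3.707107 vs apothem 0.8 → ∉ W
#8 (0, 0, 1, 0): internal (0.000000, -1.000000); octagon support 1.000000 vs apothem 0.8 → ∉ W

5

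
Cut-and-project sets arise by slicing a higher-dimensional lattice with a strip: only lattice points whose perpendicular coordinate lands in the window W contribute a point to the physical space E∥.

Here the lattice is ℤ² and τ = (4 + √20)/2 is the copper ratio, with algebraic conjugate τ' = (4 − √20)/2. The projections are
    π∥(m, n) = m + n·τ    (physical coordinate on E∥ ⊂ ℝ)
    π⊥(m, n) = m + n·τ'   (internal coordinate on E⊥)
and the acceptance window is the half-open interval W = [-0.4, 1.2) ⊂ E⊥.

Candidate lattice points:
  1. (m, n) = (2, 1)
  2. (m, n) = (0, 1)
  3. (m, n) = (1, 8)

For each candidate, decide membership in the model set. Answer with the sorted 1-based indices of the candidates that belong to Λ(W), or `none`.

2

τ' = (4−√20)/2 ≈ -0.236068.
#1 (2,1): internal coord 2 + (1)·τ' = +1.763932; +1.763932 ∉ [-0.4, 1.2) → out
#2 (0,1): internal coord 0 + (1)·τ' = -0.236068; -0.236068 ∈ [-0.4, 1.2) → IN Λ
#3 (1,8): internal coord 1 + (8)·τ' = -0.888544; -0.888544 ∉ [-0.4, 1.2) → out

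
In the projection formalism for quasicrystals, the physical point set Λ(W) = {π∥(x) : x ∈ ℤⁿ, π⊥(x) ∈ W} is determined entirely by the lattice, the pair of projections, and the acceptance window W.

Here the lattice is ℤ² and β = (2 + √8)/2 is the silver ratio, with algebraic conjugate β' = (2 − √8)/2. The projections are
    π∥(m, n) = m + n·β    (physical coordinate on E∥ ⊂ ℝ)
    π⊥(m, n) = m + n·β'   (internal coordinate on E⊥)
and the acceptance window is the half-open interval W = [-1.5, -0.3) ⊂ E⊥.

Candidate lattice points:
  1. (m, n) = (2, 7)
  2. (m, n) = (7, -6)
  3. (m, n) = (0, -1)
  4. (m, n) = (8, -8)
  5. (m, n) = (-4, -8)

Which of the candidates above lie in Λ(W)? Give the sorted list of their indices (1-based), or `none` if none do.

β' = (2−√8)/2 ≈ -0.4142.
#1 (2,7): internal coord 2 + (7)·β' = -0.8995; -0.8995 ∈ [-1.5, -0.3) → IN Λ
#2 (7,-6): internal coord 7 + (-6)·β' = +9.4853; +9.4853 ∉ [-1.5, -0.3) → out
#3 (0,-1): internal coord 0 + (-1)·β' = +0.4142; +0.4142 ∉ [-1.5, -0.3) → out
#4 (8,-8): internal coord 8 + (-8)·β' = +11.3137; +11.3137 ∉ [-1.5, -0.3) → out
#5 (-4,-8): internal coord -4 + (-8)·β' = -0.6863; -0.6863 ∈ [-1.5, -0.3) → IN Λ

1, 5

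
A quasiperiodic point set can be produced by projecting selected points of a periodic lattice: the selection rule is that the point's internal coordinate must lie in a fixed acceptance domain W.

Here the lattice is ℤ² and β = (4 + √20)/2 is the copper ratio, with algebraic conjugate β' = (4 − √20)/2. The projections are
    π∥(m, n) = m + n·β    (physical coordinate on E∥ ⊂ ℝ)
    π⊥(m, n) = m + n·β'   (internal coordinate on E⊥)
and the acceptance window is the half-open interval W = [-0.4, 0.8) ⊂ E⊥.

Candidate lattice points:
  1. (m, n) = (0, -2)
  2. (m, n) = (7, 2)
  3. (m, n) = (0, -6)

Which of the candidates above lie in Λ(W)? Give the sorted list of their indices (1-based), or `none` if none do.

1

Numerically β ≈ 4.2361 and β' = −1/β ≈ -0.2361.
candidate 1: (m,n)=(0,-2) → π∥ = 0-2·β ≈ -8.4721, π⊥ = 0-2·β' ≈ 0.4721 ∈ [-0.4, 0.8) ⇒ IN Λ
candidate 2: (m,n)=(7,2) → π∥ = 7+2·β ≈ 15.4721, π⊥ = 7+2·β' ≈ 6.5279 ∉ [-0.4, 0.8) ⇒ out
candidate 3: (m,n)=(0,-6) → π∥ = 0-6·β ≈ -25.4164, π⊥ = 0-6·β' ≈ 1.4164 ∉ [-0.4, 0.8) ⇒ out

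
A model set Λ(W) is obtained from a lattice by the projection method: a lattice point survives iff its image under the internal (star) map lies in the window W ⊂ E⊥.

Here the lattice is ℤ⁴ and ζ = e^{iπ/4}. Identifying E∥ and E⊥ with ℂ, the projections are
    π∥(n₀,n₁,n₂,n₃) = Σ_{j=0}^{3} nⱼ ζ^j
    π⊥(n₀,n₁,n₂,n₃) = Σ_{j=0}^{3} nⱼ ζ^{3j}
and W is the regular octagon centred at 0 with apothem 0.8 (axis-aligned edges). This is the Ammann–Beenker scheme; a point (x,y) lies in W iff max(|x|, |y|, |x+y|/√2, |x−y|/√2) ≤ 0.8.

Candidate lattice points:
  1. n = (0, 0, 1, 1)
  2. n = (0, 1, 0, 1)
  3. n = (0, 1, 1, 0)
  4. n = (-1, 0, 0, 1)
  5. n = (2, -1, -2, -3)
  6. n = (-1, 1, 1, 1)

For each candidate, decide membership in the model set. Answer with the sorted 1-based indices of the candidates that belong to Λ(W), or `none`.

Internal map: ζ^{3j} for j=0..3 gives (1,0), (−√2/2,√2/2), (0,−1), (√2/2,√2/2).
candidate 1: n = (0, 0, 1, 1) → π⊥ ≈ (+0.707107, -0.292893); max(|x|,|y|,|x±y|/√2) = 0.707107 ≤ 0.8 ⇒ ∈ W
candidate 2: n = (0, 1, 0, 1) → π⊥ ≈ (+0.000000, +1.414214); max(|x|,|y|,|x±y|/√2) = 1.414214 > 0.8 ⇒ ∉ W
candidate 3: n = (0, 1, 1, 0) → π⊥ ≈ (-0.707107, -0.292893); max(|x|,|y|,|x±y|/√2) = 0.707107 ≤ 0.8 ⇒ ∈ W
candidate 4: n = (-1, 0, 0, 1) → π⊥ ≈ (-0.292893, +0.707107); max(|x|,|y|,|x±y|/√2) = 0.707107 ≤ 0.8 ⇒ ∈ W
candidate 5: n = (2, -1, -2, -3) → π⊥ ≈ (+0.585786, -0.828427); max(|x|,|y|,|x±y|/√2) = 1.000000 > 0.8 ⇒ ∉ W
candidate 6: n = (-1, 1, 1, 1) → π⊥ ≈ (-1.000000, +0.414214); max(|x|,|y|,|x±y|/√2) = 1.000000 > 0.8 ⇒ ∉ W

1, 3, 4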